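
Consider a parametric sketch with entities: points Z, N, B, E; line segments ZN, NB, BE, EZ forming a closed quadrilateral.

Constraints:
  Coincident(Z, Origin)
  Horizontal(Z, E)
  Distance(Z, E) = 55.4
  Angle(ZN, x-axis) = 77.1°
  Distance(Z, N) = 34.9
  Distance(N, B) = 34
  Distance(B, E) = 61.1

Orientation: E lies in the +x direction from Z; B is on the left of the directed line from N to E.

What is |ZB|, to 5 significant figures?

65.724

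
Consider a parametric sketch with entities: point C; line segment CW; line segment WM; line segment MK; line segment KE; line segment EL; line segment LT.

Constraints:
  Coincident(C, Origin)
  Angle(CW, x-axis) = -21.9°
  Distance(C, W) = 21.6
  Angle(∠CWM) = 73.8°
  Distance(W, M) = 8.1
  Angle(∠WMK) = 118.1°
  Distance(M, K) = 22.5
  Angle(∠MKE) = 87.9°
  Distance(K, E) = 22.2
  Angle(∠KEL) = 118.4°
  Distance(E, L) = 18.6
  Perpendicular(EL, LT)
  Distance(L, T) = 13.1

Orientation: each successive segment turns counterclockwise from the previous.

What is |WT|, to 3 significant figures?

11.9

C is at the origin; CW runs at -21.9° with length 21.6, so W = (20.0, -8.06). ∠CWM = 73.8° gives WM at 84.3° from the x-axis; with |WM| = 8.1, M = (20.8, 0.00341). ∠WMK = 118.1° gives MK at 146° from the x-axis; with |MK| = 22.5, K = (2.15, 12.5). ∠MKE = 87.9° gives KE at -122° from the x-axis; with |KE| = 22.2, E = (-9.52, -6.37). ∠KEL = 118.4° gives EL at -60.1° from the x-axis; with |EL| = 18.6, L = (-0.245, -22.5). EL ⟂ LT, so LT runs at 29.9°; with |LT| = 13.1, T = (11.1, -16.0). Then |WT| = |T − W| = 11.9.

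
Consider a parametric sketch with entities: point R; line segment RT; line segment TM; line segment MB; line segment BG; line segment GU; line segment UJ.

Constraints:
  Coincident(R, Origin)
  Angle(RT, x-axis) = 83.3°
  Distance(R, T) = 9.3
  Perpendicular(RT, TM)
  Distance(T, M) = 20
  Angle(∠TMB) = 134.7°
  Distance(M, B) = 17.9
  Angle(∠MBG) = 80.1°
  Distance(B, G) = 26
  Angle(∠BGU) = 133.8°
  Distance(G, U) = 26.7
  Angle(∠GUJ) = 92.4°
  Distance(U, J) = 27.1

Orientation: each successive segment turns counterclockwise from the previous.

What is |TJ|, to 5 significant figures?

11.594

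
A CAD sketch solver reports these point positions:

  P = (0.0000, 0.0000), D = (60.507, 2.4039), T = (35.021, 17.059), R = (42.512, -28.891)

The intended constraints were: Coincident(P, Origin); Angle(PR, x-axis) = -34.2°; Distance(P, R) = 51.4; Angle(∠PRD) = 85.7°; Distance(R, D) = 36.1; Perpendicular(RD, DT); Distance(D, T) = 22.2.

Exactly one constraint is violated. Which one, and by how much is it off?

Distance(D, T) = 22.2 — off by 7.20.

P = (0.00, 0.00) ✓; PR at -34.20° ✓; |PR| = 51.40 ✓; ∠PRD = 85.70° ✓; |RD| = 36.10 ✓; ∠(RD, DT) = 90.00° ✓; |DT| = 29.40 ✗.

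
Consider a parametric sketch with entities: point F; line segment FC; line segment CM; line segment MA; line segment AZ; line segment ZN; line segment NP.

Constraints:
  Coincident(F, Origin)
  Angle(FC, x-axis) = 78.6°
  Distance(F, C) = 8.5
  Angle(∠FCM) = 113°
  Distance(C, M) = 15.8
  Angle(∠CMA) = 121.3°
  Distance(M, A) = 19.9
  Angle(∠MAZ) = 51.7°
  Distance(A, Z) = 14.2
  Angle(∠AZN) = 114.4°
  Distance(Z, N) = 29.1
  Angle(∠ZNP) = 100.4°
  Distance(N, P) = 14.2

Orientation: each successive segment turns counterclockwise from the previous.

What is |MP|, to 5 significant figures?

19.118

∠AZN = 114.4° gives ZN at 38.200° from the x-axis; with |ZN| = 29.1, N = (5.9818, 20.530). ∠ZNP = 100.4° gives NP at 117.80° from the x-axis; with |NP| = 14.2, P = (-0.64091, 33.092). Then |MP| = |P − M| = 19.118.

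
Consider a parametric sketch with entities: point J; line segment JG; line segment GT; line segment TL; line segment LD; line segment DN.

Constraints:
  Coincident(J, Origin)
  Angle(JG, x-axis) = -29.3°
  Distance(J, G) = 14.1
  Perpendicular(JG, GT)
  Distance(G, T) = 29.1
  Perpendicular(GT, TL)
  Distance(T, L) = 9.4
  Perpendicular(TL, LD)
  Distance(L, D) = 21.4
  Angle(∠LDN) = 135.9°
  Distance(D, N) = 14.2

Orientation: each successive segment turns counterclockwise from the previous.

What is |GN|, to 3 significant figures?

2.54

The perpendicularity gives LD at right angles to TL, so LD runs at -119°; with |LD| = 21.4, D = (7.87, 4.41). ∠LDN = 135.9° gives DN at -75.2° from the x-axis; with |DN| = 14.2, N = (11.5, -9.31). Then |GN| = |N − G| = 2.54.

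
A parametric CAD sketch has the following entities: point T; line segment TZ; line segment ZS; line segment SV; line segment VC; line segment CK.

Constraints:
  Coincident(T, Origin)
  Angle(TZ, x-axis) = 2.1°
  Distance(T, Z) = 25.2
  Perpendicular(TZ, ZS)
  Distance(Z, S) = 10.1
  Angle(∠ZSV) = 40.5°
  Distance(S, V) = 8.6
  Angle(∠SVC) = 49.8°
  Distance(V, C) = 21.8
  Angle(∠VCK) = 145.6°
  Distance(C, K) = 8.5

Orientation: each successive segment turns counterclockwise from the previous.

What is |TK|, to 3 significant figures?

49.1

T is at the origin; TZ runs at 2.1° with length 25.2, so Z = (25.2, 0.923). TZ ⟂ ZS, so ZS runs at 92.1°; with |ZS| = 10.1, S = (24.8, 11.0). ∠ZSV = 40.5° gives SV at -128° from the x-axis; with |SV| = 8.6, V = (19.5, 4.28). ∠SVC = 49.8° gives VC at 1.80° from the x-axis; with |VC| = 21.8, C = (41.3, 4.96). ∠VCK = 145.6° gives CK at 36.2° from the x-axis; with |CK| = 8.5, K = (48.1, 9.98). Then |TK| = |K − T| = 49.1.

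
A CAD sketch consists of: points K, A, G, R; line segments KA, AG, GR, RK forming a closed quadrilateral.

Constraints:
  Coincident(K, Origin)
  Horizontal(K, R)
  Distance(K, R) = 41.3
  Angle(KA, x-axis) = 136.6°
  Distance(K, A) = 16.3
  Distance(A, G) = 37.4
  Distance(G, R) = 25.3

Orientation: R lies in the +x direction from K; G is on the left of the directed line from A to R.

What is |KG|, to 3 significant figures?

31.2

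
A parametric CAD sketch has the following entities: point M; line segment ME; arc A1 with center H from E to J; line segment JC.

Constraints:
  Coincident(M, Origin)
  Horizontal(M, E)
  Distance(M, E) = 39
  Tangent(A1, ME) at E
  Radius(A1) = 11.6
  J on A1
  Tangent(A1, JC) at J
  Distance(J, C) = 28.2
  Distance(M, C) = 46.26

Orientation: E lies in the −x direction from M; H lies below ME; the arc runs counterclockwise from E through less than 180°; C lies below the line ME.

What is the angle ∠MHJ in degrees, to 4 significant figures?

147.3°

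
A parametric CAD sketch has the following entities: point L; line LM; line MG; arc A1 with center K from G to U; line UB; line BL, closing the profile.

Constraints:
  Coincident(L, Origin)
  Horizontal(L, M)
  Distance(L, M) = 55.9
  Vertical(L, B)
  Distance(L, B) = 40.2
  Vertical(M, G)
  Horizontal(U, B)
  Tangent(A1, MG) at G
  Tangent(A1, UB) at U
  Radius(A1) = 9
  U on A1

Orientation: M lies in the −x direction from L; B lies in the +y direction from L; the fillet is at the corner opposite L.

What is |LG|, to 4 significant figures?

64.02

L is at the origin; LM is horizontal with |LM| = 55.9 and M on the −x side, so M = (-55.90, 0.000). L and B share the same x with |LB| = 40.2 and B on the +y side, so B = (0.000, 40.20). The virtual corner opposite L is at (-55.90, 40.20). Tangency of A1 to MG means the radius KG is perpendicular to MG and tangency of A1 to UB means the radius KU is perpendicular to UB, with radius 9.0, so the center K sits 9.0 in from both sides at K = (-46.90, 31.20). That places the tangent points at G = (-55.90, 31.20) on MG and U = (-46.90, 40.20) on UB. Then |LG| = |G − L| = 64.02.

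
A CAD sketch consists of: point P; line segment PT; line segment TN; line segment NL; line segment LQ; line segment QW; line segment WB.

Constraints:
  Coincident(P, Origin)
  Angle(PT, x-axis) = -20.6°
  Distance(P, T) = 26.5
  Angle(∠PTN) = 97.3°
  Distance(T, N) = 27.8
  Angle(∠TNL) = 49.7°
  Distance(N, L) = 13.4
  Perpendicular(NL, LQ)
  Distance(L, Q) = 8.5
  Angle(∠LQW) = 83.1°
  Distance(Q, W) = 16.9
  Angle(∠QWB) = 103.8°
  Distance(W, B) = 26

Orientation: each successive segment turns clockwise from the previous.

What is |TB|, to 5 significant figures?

47.362

∠LQW = 83.1° gives QW at -60.500° from the x-axis; with |QW| = 16.9, W = (25.622, -35.258). ∠QWB = 103.8° gives WB at -136.70° from the x-axis; with |WB| = 26.0, B = (6.6998, -53.089). Then |TB| = |B − T| = 47.362.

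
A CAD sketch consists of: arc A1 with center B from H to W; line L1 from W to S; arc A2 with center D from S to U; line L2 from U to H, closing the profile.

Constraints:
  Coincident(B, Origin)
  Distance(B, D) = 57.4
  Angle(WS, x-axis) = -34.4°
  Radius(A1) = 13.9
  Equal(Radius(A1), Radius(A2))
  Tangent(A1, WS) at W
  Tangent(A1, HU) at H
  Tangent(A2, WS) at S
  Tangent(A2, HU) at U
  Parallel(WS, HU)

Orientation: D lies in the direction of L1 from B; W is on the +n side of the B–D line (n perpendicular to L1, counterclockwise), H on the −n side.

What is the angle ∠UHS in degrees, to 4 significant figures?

25.84°

The slot axis is L1's direction at -34.4°, so u = (cos -34.4°, sin -34.4°) = (0.8251, -0.5650) and n = (−sin -34.4°, cos -34.4°) = (0.5650, 0.8251). B is at the origin and D lies 57.4 along u from B, so D = 57.4·u = (47.36, -32.43). Tangency of A1 to both parallel lines with radius 13.9 puts W and H at B ± 13.9·n: W = (7.853, 11.47), H = (-7.853, -11.47). Equal radii place S and U the same way about D: S = D + 13.9·n = (55.21, -20.96), U = D − 13.9·n = (39.51, -43.90). Then cos ∠UHS = HU·HS / (|HU||HS|), giving 25.84°.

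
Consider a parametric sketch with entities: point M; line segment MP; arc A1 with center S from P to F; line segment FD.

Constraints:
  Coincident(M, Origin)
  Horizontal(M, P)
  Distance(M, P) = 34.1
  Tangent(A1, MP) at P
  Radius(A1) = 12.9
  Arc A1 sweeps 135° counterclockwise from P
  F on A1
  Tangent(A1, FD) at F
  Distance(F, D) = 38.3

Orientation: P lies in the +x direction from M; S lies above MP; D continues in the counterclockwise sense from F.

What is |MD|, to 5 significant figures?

51.688

On A1, P sits at bearing -90° from S; a 135° counterclockwise sweep puts F at bearing 45°, so F = S + 12.9·(cos 45°, sin 45°) = (43.222, 22.022). A1 meets FD tangentially, so SF is at right angles to FD, so FD runs along (−sin 45°, cos 45°); with |FD| = 38.3, D = (16.139, 49.104). Then |MD| = |D − M| = 51.688.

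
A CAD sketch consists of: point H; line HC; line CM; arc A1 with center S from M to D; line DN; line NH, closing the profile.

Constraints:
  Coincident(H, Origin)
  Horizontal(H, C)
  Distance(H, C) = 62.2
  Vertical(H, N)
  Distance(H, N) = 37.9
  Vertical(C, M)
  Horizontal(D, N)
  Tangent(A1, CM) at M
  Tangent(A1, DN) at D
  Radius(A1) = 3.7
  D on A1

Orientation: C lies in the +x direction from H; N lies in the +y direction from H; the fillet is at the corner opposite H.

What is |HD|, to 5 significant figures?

69.704

The virtual corner opposite H is at (62.200, 37.900). A1 meets CM tangentially, so SM is at right angles to CM and since A1 is tangent to DN there, SD ⟂ DN, with radius 3.7, so the center S sits 3.7 in from both sides at S = (58.500, 34.200). That places the tangent points at M = (62.200, 34.200) on CM and D = (58.500, 37.900) on DN. Then |HD| = |D − H| = 69.704.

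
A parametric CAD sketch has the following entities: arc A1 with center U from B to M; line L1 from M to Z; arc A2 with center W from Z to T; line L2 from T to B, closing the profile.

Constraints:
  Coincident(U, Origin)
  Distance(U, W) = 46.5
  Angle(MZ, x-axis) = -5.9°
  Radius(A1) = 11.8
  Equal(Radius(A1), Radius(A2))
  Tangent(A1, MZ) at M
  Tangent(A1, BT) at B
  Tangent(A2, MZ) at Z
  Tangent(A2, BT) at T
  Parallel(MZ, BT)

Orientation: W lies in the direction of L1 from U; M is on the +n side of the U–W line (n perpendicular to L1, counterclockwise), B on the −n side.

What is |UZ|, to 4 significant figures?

47.97

Tangency of A1 to both parallel lines with radius 11.8 puts M and B at U ± 11.8·n: M = (1.213, 11.74), B = (-1.213, -11.74). Equal radii place Z and T the same way about W: Z = W + 11.8·n = (47.47, 6.958), T = W − 11.8·n = (45.04, -16.52). Then |UZ| = |Z − U| = 47.97.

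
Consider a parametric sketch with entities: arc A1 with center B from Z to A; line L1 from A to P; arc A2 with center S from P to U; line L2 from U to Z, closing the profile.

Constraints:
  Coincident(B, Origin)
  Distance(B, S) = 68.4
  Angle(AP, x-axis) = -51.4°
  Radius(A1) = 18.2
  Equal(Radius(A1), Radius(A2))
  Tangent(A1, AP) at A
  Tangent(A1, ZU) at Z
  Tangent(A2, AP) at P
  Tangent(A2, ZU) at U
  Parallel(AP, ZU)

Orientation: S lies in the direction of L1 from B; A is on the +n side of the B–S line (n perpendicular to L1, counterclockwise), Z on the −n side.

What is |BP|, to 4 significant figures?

70.78

Tangency of A1 to both parallel lines with radius 18.2 puts A and Z at B ± 18.2·n: A = (14.22, 11.35), Z = (-14.22, -11.35). Equal radii place P and U the same way about S: P = S + 18.2·n = (56.90, -42.10), U = S − 18.2·n = (28.45, -64.81). Then |BP| = |P − B| = 70.78.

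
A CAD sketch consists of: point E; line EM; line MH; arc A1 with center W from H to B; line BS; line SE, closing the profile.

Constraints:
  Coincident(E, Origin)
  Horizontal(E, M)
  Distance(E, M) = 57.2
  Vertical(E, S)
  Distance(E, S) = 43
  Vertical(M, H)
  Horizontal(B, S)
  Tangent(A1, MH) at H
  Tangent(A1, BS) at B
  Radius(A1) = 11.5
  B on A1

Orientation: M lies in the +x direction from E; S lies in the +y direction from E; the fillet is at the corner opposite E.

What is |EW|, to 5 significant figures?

55.504

E is at the origin; E and M share the same y with |EM| = 57.2 and M on the +x side, so M = (57.200, 0.0000). E and S share the same x with |ES| = 43.0 and S on the +y side, so S = (0.0000, 43.000). The virtual corner opposite E is at (57.200, 43.000). Since A1 is tangent to MH there, WH ⟂ MH and A1 meets BS tangentially, so WB is at right angles to BS, with radius 11.5, so the center W sits 11.5 in from both sides at W = (45.700, 31.500). Then |EW| = |W − E| = 55.504.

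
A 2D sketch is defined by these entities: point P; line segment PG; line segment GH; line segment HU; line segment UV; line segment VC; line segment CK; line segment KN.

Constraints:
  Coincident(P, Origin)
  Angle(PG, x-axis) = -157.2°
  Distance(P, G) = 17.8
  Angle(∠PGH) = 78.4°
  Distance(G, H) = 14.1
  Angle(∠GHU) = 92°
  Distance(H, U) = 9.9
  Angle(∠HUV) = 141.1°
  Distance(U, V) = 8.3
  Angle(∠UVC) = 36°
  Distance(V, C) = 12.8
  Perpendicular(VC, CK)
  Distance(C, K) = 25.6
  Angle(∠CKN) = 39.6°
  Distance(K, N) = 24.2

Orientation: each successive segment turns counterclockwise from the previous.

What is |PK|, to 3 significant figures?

34.4

P is at the origin; PG runs at -157.2° with length 17.8, so G = (-16.4, -6.90). ∠PGH = 78.4° gives GH at -55.6° from the x-axis; with |GH| = 14.1, H = (-8.44, -18.5). ∠GHU = 92.0° gives HU at 32.4° from the x-axis; with |HU| = 9.9, U = (-0.0843, -13.2). ∠HUV = 141.1° gives UV at 71.3° from the x-axis; with |UV| = 8.3, V = (2.58, -5.37). ∠UVC = 36.0° gives VC at -145° from the x-axis; with |VC| = 12.8, C = (-7.87, -12.8). The perpendicularity gives CK at right angles to VC, so CK runs at -54.7°; with |CK| = 25.6, K = (6.92, -33.7). Then |PK| = |K − P| = 34.4.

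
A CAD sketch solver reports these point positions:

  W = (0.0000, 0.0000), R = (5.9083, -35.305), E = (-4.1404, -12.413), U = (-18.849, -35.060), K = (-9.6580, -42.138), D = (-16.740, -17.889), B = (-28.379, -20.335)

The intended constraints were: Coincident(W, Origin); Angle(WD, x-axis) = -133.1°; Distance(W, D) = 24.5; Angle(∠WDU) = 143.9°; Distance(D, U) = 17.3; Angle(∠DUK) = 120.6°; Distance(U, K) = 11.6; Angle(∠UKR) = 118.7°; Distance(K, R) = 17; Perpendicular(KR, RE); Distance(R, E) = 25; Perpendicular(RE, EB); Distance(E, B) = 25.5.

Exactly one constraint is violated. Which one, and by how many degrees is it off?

Perpendicular(RE, EB) — off by 5.60°.

W = (0.00, 0.00) ✓; WD at -133.1° ✓; |WD| = 24.50 ✓; ∠WDU = 143.9° ✓; |DU| = 17.30 ✓; ∠DUK = 120.6° ✓; |UK| = 11.60 ✓; ∠UKR = 118.7° ✓; |KR| = 17.00 ✓; ∠(KR, RE) = 90.00° ✓; |RE| = 25.00 ✓; ∠(RE, EB) = 84.40° ✗; |EB| = 25.50 ✓.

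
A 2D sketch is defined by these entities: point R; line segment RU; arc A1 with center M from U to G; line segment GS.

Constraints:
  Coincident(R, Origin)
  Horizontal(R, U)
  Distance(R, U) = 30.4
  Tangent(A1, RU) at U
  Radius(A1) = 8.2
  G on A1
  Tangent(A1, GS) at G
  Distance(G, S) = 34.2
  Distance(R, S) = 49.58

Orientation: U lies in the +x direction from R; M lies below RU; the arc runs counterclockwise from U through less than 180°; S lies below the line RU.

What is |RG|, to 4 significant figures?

23.91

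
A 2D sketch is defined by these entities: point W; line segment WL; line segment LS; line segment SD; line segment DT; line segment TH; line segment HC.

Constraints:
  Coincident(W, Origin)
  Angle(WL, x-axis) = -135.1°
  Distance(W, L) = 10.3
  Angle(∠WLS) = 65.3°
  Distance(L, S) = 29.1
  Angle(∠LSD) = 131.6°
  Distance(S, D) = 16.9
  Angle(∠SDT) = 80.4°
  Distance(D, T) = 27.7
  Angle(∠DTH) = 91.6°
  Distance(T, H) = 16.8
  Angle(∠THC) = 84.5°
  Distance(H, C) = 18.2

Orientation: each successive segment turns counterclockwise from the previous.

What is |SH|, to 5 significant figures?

25.351

W is at the origin; WL runs at -135.1° with length 10.3, so L = (-7.2959, -7.2705). ∠WLS = 65.3° gives LS at -20.400° from the x-axis; with |LS| = 29.1, S = (19.979, -17.414). ∠LSD = 131.6° gives SD at 28.000° from the x-axis; with |SD| = 16.9, D = (34.901, -9.4799). ∠SDT = 80.4° gives DT at 127.60° from the x-axis; with |DT| = 27.7, T = (18.000, 12.467). ∠DTH = 91.6° gives TH at -144.00° from the x-axis; with |TH| = 16.8, H = (4.4083, 2.5918). Then |SH| = |H − S| = 25.351.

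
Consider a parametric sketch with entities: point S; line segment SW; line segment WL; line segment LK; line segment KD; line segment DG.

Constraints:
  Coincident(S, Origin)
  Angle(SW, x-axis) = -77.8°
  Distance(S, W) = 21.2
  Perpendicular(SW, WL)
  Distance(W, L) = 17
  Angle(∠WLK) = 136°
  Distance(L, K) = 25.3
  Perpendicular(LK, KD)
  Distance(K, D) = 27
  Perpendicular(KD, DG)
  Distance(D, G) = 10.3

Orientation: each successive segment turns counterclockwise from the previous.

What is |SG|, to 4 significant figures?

12.50

The perpendicularity gives KD at right angles to LK, so KD runs at 146.2°; with |KD| = 27.0, D = (12.73, 18.92). KD ⟂ DG, so DG runs at -123.8°; with |DG| = 10.3, G = (7.004, 10.36). Then |SG| = |G − S| = 12.50.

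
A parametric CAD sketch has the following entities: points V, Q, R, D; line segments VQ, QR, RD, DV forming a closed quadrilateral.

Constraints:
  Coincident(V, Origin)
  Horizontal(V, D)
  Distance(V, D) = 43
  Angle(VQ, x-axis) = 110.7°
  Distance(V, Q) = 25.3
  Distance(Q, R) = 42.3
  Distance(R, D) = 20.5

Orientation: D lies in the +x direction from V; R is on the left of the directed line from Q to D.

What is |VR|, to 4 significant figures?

37.49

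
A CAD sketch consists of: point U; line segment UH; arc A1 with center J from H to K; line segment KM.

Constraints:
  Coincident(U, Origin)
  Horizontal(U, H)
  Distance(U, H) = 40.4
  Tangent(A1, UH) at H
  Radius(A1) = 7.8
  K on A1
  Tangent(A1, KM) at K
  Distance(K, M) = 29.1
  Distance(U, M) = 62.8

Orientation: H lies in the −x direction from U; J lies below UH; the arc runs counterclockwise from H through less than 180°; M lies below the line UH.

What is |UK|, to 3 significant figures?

48.6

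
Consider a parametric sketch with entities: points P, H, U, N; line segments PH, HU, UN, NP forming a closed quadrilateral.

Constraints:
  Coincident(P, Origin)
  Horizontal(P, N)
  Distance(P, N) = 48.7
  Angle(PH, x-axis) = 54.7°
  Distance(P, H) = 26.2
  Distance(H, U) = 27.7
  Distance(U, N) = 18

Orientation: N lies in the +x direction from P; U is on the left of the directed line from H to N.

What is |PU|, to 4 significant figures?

45.71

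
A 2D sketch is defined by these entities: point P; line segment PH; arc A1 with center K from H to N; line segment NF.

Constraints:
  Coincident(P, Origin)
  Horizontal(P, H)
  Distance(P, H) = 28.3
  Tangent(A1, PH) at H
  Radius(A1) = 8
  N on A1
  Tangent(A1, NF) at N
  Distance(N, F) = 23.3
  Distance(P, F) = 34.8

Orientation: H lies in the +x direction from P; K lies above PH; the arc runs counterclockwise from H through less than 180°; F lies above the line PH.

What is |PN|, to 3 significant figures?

36.6

P is at the origin; PH is horizontal with |PH| = 28.3 and H on the +x side, so H = (28.3, 0.00). Tangency of A1 to PH means the radius KH is perpendicular to PH, so K = H + (0, 8) = (28.3, 8.00). Since KN ⟂ NF (tangency), |KF| = √(8.0² + 23.3²) = 24.6 regardless of where N sits on A1. So F lies on both circle(P, 34.8) and circle(K, 24.6); the above-PH intersection is F = (17.4, 30.1). N is the foot of the tangent from F: N = (33.9, 13.7).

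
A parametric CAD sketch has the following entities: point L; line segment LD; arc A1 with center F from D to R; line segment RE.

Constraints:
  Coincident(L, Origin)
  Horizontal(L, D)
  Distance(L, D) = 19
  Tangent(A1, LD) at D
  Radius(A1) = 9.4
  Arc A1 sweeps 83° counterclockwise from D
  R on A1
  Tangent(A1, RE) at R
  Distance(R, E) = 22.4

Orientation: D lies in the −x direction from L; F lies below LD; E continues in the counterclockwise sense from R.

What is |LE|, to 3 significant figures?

43.5

L is at the origin; LD is horizontal with |LD| = 19.0 and D on the −x side, so D = (-19.0, 0.00). Since A1 is tangent to LD there, FD ⟂ LD, so F = D + (0, -9.4) = (-19.0, -9.40). On A1, D sits at bearing 90° from F; an 83° counterclockwise sweep puts R at bearing 173°, so R = F + 9.4·(cos 173°, sin 173°) = (-28.3, -8.25). Tangency of A1 to RE means the radius FR is perpendicular to RE, so RE runs along (−sin 173°, cos 173°); with |RE| = 22.4, E = (-31.1, -30.5). Then |LE| = |E − L| = 43.5.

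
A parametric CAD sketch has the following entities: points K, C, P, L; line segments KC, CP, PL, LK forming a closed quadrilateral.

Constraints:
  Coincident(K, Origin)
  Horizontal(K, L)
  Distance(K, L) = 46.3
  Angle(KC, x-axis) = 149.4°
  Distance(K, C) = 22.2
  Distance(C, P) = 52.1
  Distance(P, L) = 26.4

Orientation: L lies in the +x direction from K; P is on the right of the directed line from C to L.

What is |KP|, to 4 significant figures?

29.91

K is at the origin; KL is horizontal with |KL| = 46.3 and L in +x, so L = (46.3, 0). KC runs at 149.4° with |KC| = 22.2, so C = (-19.11, 11.30). P is determined by |CP| = 52.1 and |PL| = 26.4 together: it lies at the intersection of circle(C, 52.1) and circle(L, 26.4). With |CL| = 66.38, the foot of the radical line on CL is 48.39 from C and the perpendicular offset is √(52.1² − 48.39²) = 19.32. Taking the right-of-CL solution: P = (25.28, -15.97).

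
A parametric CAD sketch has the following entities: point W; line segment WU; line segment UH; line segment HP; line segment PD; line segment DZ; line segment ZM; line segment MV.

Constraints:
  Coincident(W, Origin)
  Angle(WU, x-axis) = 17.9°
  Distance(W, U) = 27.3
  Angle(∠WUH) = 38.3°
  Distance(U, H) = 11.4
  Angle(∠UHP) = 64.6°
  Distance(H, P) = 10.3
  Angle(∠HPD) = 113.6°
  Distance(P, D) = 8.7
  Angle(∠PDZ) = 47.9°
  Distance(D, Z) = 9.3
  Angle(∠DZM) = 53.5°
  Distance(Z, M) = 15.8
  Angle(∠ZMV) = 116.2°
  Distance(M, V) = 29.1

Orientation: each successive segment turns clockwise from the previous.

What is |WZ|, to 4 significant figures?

22.17

W is at the origin; WU runs at 17.9° with length 27.3, so U = (25.98, 8.391). ∠WUH = 38.3° gives UH at -123.8° from the x-axis; with |UH| = 11.4, H = (19.64, -1.082). ∠UHP = 64.6° gives HP at 120.8° from the x-axis; with |HP| = 10.3, P = (14.36, 7.765). ∠HPD = 113.6° gives PD at 54.40° from the x-axis; with |PD| = 8.7, D = (19.43, 14.84). ∠PDZ = 47.9° gives DZ at -77.70° from the x-axis; with |DZ| = 9.3, Z = (21.41, 5.752). Then |WZ| = |Z − W| = 22.17.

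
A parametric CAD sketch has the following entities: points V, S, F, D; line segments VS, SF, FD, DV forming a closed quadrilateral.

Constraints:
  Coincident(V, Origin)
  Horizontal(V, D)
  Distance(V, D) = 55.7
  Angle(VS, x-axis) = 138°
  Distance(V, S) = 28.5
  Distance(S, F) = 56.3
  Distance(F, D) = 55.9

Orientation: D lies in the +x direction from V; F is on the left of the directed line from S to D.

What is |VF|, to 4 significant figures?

55.15

V is at the origin; VD is horizontal with |VD| = 55.7 and D in +x, so D = (55.7, 0). VS runs at 138.0° with |VS| = 28.5, so S = (-21.18, 19.07). F is determined by |SF| = 56.3 and |FD| = 55.9 together: it lies at the intersection of circle(S, 56.3) and circle(D, 55.9). With |SD| = 79.21, the foot of the radical line on SD is 39.89 from S and the perpendicular offset is √(56.3² − 39.89²) = 39.73. Taking the left-of-SD solution: F = (27.10, 48.03).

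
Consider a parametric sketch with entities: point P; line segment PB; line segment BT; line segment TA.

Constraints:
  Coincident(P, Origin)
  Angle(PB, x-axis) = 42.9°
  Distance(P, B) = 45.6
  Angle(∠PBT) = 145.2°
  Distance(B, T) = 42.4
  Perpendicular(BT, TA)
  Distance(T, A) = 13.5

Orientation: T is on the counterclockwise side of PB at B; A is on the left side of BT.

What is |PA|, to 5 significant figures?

80.821

∠PBT = 145.2°, so BT runs at 42.9° + (180° − 145.2°) = 77.700° from the x-axis; with |BT| = 42.4, T = B + 42.4·(cos 77.700°, sin 77.700°) = (42.436, 72.468). The perpendicularity gives TA at right angles to BT; with |TA| = 13.5 on the left of BT, A = T + 13.5·(-0.97705, 0.21303) = (29.246, 75.344). Then |PA| = |A − P| = 80.821.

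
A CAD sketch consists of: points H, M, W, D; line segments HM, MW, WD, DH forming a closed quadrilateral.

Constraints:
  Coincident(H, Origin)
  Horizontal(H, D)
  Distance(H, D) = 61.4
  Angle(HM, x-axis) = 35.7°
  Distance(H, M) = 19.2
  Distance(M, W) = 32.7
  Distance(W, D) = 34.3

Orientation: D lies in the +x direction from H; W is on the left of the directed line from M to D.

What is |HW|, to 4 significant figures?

51.89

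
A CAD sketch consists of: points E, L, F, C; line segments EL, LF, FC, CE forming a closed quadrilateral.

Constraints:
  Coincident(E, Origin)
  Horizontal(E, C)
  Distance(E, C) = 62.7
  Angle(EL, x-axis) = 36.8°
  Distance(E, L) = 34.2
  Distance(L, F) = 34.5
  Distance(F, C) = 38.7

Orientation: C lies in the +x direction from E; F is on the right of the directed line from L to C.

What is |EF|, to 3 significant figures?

30.1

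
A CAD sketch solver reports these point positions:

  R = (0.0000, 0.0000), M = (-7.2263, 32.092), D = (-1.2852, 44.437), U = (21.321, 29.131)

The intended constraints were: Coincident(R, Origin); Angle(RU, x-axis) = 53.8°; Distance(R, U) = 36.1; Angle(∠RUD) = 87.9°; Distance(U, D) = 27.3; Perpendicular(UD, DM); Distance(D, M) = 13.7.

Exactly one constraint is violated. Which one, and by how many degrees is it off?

Perpendicular(UD, DM) — off by 8.40°.

R = (0.00, 0.00) ✓; RU at 53.80° ✓; |RU| = 36.10 ✓; ∠RUD = 87.90° ✓; |UD| = 27.30 ✓; ∠(UD, DM) = 98.40° ✗; |DM| = 13.70 ✓.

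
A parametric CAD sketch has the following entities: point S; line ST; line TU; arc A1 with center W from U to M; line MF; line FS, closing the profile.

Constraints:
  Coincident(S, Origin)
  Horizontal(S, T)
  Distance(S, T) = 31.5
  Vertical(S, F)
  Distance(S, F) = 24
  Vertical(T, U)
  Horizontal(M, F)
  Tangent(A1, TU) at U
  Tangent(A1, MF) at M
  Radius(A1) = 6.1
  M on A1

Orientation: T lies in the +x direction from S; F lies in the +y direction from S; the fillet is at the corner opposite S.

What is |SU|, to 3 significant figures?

36.2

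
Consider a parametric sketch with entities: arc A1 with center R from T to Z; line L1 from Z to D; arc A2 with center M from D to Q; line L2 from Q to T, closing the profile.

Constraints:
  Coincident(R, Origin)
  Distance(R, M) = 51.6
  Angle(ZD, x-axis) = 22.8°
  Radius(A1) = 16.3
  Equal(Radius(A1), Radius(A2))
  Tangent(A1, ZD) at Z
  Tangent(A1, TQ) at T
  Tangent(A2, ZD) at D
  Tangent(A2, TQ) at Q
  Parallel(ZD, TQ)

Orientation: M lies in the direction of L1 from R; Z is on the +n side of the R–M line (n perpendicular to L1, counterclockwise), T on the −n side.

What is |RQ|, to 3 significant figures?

54.1

Tangency of A1 to both parallel lines with radius 16.3 puts Z and T at R ± 16.3·n: Z = (-6.32, 15.0), T = (6.32, -15.0). Equal radii place D and Q the same way about M: D = M + 16.3·n = (41.3, 35.0), Q = M − 16.3·n = (53.9, 4.97). Then |RQ| = |Q − R| = 54.1.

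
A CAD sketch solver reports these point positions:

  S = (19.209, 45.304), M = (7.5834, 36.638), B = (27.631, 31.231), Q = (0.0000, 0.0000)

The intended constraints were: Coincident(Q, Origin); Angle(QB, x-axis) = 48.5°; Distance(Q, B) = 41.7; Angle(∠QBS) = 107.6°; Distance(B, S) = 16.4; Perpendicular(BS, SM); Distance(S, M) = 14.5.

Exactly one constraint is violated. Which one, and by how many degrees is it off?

Perpendicular(BS, SM) — off by 5.80°.

Q = (0.00, 0.00) ✓; QB at 48.50° ✓; |QB| = 41.70 ✓; ∠QBS = 107.6° ✓; |BS| = 16.40 ✓; ∠(BS, SM) = 95.80° ✗; |SM| = 14.50 ✓.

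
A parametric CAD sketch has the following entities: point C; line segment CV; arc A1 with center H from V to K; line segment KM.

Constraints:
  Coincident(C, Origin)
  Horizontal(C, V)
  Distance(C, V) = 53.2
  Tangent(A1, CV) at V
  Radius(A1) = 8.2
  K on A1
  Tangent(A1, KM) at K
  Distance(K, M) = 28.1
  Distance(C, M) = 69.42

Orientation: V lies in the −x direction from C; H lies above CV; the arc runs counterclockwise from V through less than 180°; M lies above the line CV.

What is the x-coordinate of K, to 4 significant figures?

-45.91

C is at the origin; CV is horizontal with |CV| = 53.2 and V on the −x side, so V = (-53.20, 0.000). A1 meets CV tangentially, so HV is at right angles to CV, so H = V + (0, 8.2) = (-53.20, 8.200). Since HK ⟂ KM (tangency), |HM| = √(8.2² + 28.1²) = 29.27 regardless of where K sits on A1. So M lies on both circle(C, 69.42) and circle(H, 29.27); the above-CV intersection is M = (-58.78, 36.94). K is the foot of the tangent from M: K = (-45.91, 11.96).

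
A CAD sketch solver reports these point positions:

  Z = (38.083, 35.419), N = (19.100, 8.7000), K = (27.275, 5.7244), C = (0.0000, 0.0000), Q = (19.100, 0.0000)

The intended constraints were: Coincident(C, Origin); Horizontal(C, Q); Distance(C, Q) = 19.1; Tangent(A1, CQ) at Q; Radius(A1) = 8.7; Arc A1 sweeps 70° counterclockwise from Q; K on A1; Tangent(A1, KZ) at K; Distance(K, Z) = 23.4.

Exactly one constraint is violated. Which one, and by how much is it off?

Distance(K, Z) = 23.4 — off by 8.20.

C = (0.00, 0.00) ✓; C.y = 0.00, Q.y = 0.00 ✓; |CQ| = 19.10 ✓; ∠(NQ, QC) = 90.00° ✓; |NQ| = 8.700 ✓; bearing(N→K) − bearing(N→Q) = 70.00° ✓; |NK| = 8.700 ✓; ∠(NK, KZ) = 90.00° ✓; |KZ| = 31.60 ✗.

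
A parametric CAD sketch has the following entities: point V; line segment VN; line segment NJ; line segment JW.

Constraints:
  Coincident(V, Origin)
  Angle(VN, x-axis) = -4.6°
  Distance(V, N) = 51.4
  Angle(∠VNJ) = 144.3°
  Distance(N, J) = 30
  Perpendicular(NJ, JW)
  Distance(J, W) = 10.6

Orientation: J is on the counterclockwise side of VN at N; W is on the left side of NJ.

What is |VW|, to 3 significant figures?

74.3

V is at the origin; VN runs at -4.6° with length 51.4, so N = 51.4·(cos -4.6°, sin -4.6°) = (51.2, -4.12). ∠VNJ = 144.3°, so NJ runs at -4.6° + (180° − 144.3°) = 31.1° from the x-axis; with |NJ| = 30.0, J = N + 30.0·(cos 31.1°, sin 31.1°) = (76.9, 11.4). The perpendicularity gives JW at right angles to NJ; with |JW| = 10.6 on the left of NJ, W = J + 10.6·(-0.517, 0.856) = (71.4, 20.5). Then |VW| = |W − V| = 74.3.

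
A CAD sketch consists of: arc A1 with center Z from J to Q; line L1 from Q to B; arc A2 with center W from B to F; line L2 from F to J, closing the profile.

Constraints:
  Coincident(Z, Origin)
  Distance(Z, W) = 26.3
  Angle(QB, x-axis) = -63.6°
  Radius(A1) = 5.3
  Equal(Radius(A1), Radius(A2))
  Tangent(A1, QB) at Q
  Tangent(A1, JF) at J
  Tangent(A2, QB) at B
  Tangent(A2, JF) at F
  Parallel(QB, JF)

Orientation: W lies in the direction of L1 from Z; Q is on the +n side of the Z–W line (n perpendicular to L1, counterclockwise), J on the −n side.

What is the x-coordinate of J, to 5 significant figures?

-4.7473

The slot axis is L1's direction at -63.6°, so u = (cos -63.6°, sin -63.6°) = (0.44464, -0.89571) and n = (−sin -63.6°, cos -63.6°) = (0.89571, 0.44464). Z is at the origin and W lies 26.3 along u from Z, so W = 26.3·u = (11.694, -23.557). Tangency of A1 to both parallel lines with radius 5.3 puts Q and J at Z ± 5.3·n: Q = (4.7473, 2.3566), J = (-4.7473, -2.3566). So J.x = -4.7473.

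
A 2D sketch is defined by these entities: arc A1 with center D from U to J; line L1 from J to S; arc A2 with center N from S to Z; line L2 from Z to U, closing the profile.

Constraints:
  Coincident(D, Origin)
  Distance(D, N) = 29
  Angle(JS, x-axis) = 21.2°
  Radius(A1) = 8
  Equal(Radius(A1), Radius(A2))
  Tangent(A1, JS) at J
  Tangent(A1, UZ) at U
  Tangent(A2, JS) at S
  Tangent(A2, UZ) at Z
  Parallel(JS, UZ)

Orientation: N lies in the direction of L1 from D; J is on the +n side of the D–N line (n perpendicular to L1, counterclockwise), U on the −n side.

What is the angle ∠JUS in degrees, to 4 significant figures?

61.11°

Tangency of A1 to both parallel lines with radius 8.0 puts J and U at D ± 8.0·n: J = (-2.893, 7.459), U = (2.893, -7.459). Equal radii place S and Z the same way about N: S = N + 8.0·n = (24.14, 17.95), Z = N − 8.0·n = (29.93, 3.029). Then cos ∠JUS = UJ·US / (|UJ||US|), giving 61.11°.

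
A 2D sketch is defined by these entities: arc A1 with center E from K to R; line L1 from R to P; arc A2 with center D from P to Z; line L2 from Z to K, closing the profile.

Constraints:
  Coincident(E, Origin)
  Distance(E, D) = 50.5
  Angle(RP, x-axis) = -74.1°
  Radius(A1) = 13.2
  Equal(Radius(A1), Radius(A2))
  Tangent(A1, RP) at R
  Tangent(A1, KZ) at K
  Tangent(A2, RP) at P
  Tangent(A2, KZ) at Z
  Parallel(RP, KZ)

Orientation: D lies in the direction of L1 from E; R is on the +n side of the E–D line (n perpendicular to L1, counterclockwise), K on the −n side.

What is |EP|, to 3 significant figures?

52.2

The slot axis is L1's direction at -74.1°, so u = (cos -74.1°, sin -74.1°) = (0.274, -0.962) and n = (−sin -74.1°, cos -74.1°) = (0.962, 0.274). E is at the origin and D lies 50.5 along u from E, so D = 50.5·u = (13.8, -48.6). Tangency of A1 to both parallel lines with radius 13.2 puts R and K at E ± 13.2·n: R = (12.7, 3.62), K = (-12.7, -3.62). Equal radii place P and Z the same way about D: P = D + 13.2·n = (26.5, -45.0), Z = D − 13.2·n = (1.14, -52.2). Then |EP| = |P − E| = 52.2.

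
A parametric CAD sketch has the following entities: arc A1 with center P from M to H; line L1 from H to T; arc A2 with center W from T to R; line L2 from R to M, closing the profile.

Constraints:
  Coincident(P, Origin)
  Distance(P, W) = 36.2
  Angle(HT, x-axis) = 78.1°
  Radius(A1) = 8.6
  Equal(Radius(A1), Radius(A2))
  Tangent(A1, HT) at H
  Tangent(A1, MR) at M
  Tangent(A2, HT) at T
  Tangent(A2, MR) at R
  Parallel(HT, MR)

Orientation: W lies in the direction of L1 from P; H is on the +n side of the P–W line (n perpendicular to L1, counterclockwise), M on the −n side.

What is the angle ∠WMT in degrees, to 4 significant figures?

12.05°

Tangency of A1 to both parallel lines with radius 8.6 puts H and M at P ± 8.6·n: H = (-8.415, 1.773), M = (8.415, -1.773). Equal radii place T and R the same way about W: T = W + 8.6·n = (-0.9506, 37.20), R = W − 8.6·n = (15.88, 33.65). Then cos ∠WMT = MW·MT / (|MW||MT|), giving 12.05°.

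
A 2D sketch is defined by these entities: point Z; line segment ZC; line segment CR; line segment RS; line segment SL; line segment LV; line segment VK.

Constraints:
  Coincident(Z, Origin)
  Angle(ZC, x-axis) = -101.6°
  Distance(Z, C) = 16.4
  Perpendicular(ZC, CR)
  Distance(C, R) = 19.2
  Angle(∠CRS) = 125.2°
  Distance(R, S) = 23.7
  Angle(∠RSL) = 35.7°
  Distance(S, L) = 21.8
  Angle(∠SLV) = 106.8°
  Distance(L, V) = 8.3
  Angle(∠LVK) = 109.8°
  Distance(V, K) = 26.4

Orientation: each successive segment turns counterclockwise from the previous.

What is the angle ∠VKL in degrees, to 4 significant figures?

14.97°

Z is at the origin; ZC runs at -101.6° with length 16.4, so C = (-3.298, -16.07). ZC is perpendicular to CR, so CR runs at -11.60°; with |CR| = 19.2, R = (15.51, -19.93). ∠CRS = 125.2° gives RS at 43.20° from the x-axis; with |RS| = 23.7, S = (32.79, -3.702). ∠RSL = 35.7° gives SL at -172.5° from the x-axis; with |SL| = 21.8, L = (11.17, -6.547). ∠SLV = 106.8° gives LV at -99.30° from the x-axis; with |LV| = 8.3, V = (9.832, -14.74). ∠LVK = 109.8° gives VK at -29.10° from the x-axis; with |VK| = 26.4, K = (32.90, -27.58). Then cos ∠VKL = KV·KL / (|KV||KL|), giving 14.97°.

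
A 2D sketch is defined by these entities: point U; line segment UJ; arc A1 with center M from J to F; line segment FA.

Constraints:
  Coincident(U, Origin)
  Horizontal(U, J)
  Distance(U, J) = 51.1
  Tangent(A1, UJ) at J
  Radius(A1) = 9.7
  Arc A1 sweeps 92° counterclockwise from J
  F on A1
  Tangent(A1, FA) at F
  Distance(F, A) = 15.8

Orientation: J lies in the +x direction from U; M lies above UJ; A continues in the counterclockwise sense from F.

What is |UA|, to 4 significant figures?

65.55

U is at the origin; U and J share the same y with |UJ| = 51.1 and J on the +x side, so J = (51.10, 0.000). Tangency of A1 to UJ means the radius MJ is perpendicular to UJ, so M = J + (0, 9.7) = (51.10, 9.700). On A1, J sits at bearing -90° from M; a 92° counterclockwise sweep puts F at bearing 2°, so F = M + 9.7·(cos 2°, sin 2°) = (60.79, 10.04). Tangency of A1 to FA means the radius MF is perpendicular to FA, so FA runs along (−sin 2°, cos 2°); with |FA| = 15.8, A = (60.24, 25.83). Then |UA| = |A − U| = 65.55.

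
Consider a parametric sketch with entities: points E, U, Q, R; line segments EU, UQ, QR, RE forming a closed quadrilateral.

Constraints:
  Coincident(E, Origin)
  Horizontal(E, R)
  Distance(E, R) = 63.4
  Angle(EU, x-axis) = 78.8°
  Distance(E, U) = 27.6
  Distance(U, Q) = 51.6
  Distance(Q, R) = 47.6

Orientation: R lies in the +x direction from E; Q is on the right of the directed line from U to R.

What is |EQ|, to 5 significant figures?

30.580

Checks: |UQ| = 51.60 ✓; |QR| = 47.60 ✓.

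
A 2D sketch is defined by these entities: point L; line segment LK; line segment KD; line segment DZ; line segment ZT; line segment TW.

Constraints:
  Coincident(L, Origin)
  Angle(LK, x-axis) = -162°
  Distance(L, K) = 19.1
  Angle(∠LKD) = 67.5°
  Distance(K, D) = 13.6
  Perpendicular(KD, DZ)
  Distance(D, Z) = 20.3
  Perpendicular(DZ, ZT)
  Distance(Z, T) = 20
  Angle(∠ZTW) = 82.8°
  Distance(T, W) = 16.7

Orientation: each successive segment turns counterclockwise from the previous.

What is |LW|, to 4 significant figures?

18.13

The perpendicularity gives ZT at right angles to DZ, so ZT runs at 130.5°; with |ZT| = 20.0, T = (-6.885, 12.15). ∠ZTW = 82.8° gives TW at -132.3° from the x-axis; with |TW| = 16.7, W = (-18.12, -0.2037). Then |LW| = |W − L| = 18.13.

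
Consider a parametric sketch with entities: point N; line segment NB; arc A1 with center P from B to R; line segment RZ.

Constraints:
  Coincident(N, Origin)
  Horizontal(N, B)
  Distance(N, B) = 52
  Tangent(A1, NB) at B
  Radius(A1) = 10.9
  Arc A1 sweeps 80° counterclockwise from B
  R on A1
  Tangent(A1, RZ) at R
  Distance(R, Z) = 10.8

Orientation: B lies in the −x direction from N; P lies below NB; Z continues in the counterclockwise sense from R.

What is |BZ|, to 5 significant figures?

23.342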